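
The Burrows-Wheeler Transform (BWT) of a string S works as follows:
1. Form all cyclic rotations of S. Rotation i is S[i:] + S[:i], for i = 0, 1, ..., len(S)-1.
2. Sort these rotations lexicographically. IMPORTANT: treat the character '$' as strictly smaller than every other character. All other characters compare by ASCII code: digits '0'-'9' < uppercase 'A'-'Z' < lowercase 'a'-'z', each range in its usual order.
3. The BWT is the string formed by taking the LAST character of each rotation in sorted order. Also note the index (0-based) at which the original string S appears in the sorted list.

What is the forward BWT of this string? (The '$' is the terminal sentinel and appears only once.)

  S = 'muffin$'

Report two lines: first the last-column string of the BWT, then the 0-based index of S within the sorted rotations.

All 7 rotations (rotation i = S[i:]+S[:i]):
  rot[0] = muffin$
  rot[1] = uffin$m
  rot[2] = ffin$mu
  rot[3] = fin$muf
  rot[4] = in$muff
  rot[5] = n$muffi
  rot[6] = $muffin
Sorted (with $ < everything):
  sorted[0] = $muffin  (last char: 'n')
  sorted[1] = ffin$mu  (last char: 'u')
  sorted[2] = fin$muf  (last char: 'f')
  sorted[3] = in$muff  (last char: 'f')
  sorted[4] = muffin$  (last char: '$')
  sorted[5] = n$muffi  (last char: 'i')
  sorted[6] = uffin$m  (last char: 'm')
Last column: nuff$im
Original string S is at sorted index 4

Answer: nuff$im
4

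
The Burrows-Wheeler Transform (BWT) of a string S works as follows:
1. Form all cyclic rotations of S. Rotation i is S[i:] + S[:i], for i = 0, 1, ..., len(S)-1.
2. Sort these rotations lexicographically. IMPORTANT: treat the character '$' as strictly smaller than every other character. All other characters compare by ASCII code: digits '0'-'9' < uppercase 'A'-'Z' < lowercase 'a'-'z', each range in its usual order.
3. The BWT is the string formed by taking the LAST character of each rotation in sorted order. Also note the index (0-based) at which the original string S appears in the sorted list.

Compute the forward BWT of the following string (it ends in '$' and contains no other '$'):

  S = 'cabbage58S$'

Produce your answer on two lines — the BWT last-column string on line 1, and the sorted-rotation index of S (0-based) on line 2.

All 11 rotations (rotation i = S[i:]+S[:i]):
  rot[0] = cabbage58S$
  rot[1] = abbage58S$c
  rot[2] = bbage58S$ca
  rot[3] = bage58S$cab
  rot[4] = age58S$cabb
  rot[5] = ge58S$cabba
  rot[6] = e58S$cabbag
  rot[7] = 58S$cabbage
  rot[8] = 8S$cabbage5
  rot[9] = S$cabbage58
  rot[10] = $cabbage58S
Sorted (with $ < everything):
  sorted[0] = $cabbage58S  (last char: 'S')
  sorted[1] = 58S$cabbage  (last char: 'e')
  sorted[2] = 8S$cabbage5  (last char: '5')
  sorted[3] = S$cabbage58  (last char: '8')
  sorted[4] = abbage58S$c  (last char: 'c')
  sorted[5] = age58S$cabb  (last char: 'b')
  sorted[6] = bage58S$cab  (last char: 'b')
  sorted[7] = bbage58S$ca  (last char: 'a')
  sorted[8] = cabbage58S$  (last char: '$')
  sorted[9] = e58S$cabbag  (last char: 'g')
  sorted[10] = ge58S$cabba  (last char: 'a')
Last column: Se58cbba$ga
Original string S is at sorted index 8

Answer: Se58cbba$ga
8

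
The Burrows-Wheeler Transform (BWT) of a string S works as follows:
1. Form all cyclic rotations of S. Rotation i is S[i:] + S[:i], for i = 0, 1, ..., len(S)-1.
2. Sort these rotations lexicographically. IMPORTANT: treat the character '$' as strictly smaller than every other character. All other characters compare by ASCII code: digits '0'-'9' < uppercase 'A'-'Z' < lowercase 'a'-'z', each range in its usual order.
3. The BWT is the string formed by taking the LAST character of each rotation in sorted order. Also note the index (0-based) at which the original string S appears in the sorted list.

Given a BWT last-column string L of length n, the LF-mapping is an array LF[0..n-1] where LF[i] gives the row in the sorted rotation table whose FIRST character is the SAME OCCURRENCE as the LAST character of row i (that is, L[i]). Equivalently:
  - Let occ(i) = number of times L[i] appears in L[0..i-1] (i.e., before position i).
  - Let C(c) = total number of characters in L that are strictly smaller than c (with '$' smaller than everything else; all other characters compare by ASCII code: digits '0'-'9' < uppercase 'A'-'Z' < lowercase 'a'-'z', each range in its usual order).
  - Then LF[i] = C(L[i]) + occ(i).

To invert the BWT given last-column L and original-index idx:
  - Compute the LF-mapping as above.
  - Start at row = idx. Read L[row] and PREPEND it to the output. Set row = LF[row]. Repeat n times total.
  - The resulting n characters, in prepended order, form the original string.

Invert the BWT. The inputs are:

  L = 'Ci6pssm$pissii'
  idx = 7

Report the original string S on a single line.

Answer: mississippi6C$

Derivation:
LF mapping: 2 3 1 8 10 11 7 0 9 4 12 13 5 6
Walk LF starting at row 7, prepending L[row]:
  step 1: row=7, L[7]='$', prepend. Next row=LF[7]=0
  step 2: row=0, L[0]='C', prepend. Next row=LF[0]=2
  step 3: row=2, L[2]='6', prepend. Next row=LF[2]=1
  step 4: row=1, L[1]='i', prepend. Next row=LF[1]=3
  step 5: row=3, L[3]='p', prepend. Next row=LF[3]=8
  step 6: row=8, L[8]='p', prepend. Next row=LF[8]=9
  step 7: row=9, L[9]='i', prepend. Next row=LF[9]=4
  step 8: row=4, L[4]='s', prepend. Next row=LF[4]=10
  step 9: row=10, L[10]='s', prepend. Next row=LF[10]=12
  step 10: row=12, L[12]='i', prepend. Next row=LF[12]=5
  step 11: row=5, L[5]='s', prepend. Next row=LF[5]=11
  step 12: row=11, L[11]='s', prepend. Next row=LF[11]=13
  step 13: row=13, L[13]='i', prepend. Next row=LF[13]=6
  step 14: row=6, L[6]='m', prepend. Next row=LF[6]=7
Reversed output: mississippi6C$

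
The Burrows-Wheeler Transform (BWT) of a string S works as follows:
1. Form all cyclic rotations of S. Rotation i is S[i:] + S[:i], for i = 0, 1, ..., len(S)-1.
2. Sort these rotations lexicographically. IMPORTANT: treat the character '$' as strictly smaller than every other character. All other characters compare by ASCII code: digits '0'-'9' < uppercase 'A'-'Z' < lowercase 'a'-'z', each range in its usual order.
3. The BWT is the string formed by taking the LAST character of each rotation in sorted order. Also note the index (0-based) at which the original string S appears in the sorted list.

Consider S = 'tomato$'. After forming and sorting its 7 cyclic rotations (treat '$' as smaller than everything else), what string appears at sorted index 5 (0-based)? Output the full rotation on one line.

Answer: to$toma

Derivation:
All 7 rotations (rotation i = S[i:]+S[:i]):
  rot[0] = tomato$
  rot[1] = omato$t
  rot[2] = mato$to
  rot[3] = ato$tom
  rot[4] = to$toma
  rot[5] = o$tomat
  rot[6] = $tomato
Sorted (with $ < everything):
  sorted[0] = $tomato
  sorted[1] = ato$tom
  sorted[2] = mato$to
  sorted[3] = o$tomat
  sorted[4] = omato$t
  sorted[5] = to$toma
  sorted[6] = tomato$
sorted[5] = to$toma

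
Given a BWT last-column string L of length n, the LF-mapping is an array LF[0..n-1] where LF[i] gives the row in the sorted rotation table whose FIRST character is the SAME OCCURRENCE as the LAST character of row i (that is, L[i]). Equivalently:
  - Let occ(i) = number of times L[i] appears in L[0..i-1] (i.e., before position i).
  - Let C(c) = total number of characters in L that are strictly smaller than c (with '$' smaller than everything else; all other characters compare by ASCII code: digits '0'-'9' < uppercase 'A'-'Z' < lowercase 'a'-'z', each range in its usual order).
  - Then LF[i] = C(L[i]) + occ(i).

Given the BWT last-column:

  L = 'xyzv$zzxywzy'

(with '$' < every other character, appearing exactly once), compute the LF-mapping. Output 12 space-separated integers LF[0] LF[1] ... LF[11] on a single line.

Char counts: '$':1, 'v':1, 'w':1, 'x':2, 'y':3, 'z':4
C (first-col start): C('$')=0, C('v')=1, C('w')=2, C('x')=3, C('y')=5, C('z')=8
L[0]='x': occ=0, LF[0]=C('x')+0=3+0=3
L[1]='y': occ=0, LF[1]=C('y')+0=5+0=5
L[2]='z': occ=0, LF[2]=C('z')+0=8+0=8
L[3]='v': occ=0, LF[3]=C('v')+0=1+0=1
L[4]='$': occ=0, LF[4]=C('$')+0=0+0=0
L[5]='z': occ=1, LF[5]=C('z')+1=8+1=9
L[6]='z': occ=2, LF[6]=C('z')+2=8+2=10
L[7]='x': occ=1, LF[7]=C('x')+1=3+1=4
L[8]='y': occ=1, LF[8]=C('y')+1=5+1=6
L[9]='w': occ=0, LF[9]=C('w')+0=2+0=2
L[10]='z': occ=3, LF[10]=C('z')+3=8+3=11
L[11]='y': occ=2, LF[11]=C('y')+2=5+2=7

Answer: 3 5 8 1 0 9 10 4 6 2 11 7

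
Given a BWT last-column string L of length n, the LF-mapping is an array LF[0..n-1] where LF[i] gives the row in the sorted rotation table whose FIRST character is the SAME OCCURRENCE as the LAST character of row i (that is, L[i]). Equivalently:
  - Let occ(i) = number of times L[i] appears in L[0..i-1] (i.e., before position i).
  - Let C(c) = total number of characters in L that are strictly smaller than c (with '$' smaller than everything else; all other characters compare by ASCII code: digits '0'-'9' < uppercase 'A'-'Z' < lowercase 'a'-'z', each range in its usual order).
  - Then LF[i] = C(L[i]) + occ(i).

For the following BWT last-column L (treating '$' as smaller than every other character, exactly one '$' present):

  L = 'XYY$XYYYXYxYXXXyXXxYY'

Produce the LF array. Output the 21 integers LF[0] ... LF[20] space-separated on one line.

Char counts: '$':1, 'X':8, 'Y':9, 'x':2, 'y':1
C (first-col start): C('$')=0, C('X')=1, C('Y')=9, C('x')=18, C('y')=20
L[0]='X': occ=0, LF[0]=C('X')+0=1+0=1
L[1]='Y': occ=0, LF[1]=C('Y')+0=9+0=9
L[2]='Y': occ=1, LF[2]=C('Y')+1=9+1=10
L[3]='$': occ=0, LF[3]=C('$')+0=0+0=0
L[4]='X': occ=1, LF[4]=C('X')+1=1+1=2
L[5]='Y': occ=2, LF[5]=C('Y')+2=9+2=11
L[6]='Y': occ=3, LF[6]=C('Y')+3=9+3=12
L[7]='Y': occ=4, LF[7]=C('Y')+4=9+4=13
L[8]='X': occ=2, LF[8]=C('X')+2=1+2=3
L[9]='Y': occ=5, LF[9]=C('Y')+5=9+5=14
L[10]='x': occ=0, LF[10]=C('x')+0=18+0=18
L[11]='Y': occ=6, LF[11]=C('Y')+6=9+6=15
L[12]='X': occ=3, LF[12]=C('X')+3=1+3=4
L[13]='X': occ=4, LF[13]=C('X')+4=1+4=5
L[14]='X': occ=5, LF[14]=C('X')+5=1+5=6
L[15]='y': occ=0, LF[15]=C('y')+0=20+0=20
L[16]='X': occ=6, LF[16]=C('X')+6=1+6=7
L[17]='X': occ=7, LF[17]=C('X')+7=1+7=8
L[18]='x': occ=1, LF[18]=C('x')+1=18+1=19
L[19]='Y': occ=7, LF[19]=C('Y')+7=9+7=16
L[20]='Y': occ=8, LF[20]=C('Y')+8=9+8=17

Answer: 1 9 10 0 2 11 12 13 3 14 18 15 4 5 6 20 7 8 19 16 17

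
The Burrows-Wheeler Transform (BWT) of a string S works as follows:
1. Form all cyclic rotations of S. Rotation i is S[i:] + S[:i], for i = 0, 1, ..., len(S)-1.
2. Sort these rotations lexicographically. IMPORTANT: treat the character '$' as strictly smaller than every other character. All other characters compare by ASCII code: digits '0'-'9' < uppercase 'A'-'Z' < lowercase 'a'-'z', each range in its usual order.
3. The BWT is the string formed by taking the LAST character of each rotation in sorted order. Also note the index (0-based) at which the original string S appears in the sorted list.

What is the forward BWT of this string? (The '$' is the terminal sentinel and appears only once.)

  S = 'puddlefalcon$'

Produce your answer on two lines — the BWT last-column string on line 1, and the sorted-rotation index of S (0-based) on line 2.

Answer: nfludleadoc$p
11

Derivation:
All 13 rotations (rotation i = S[i:]+S[:i]):
  rot[0] = puddlefalcon$
  rot[1] = uddlefalcon$p
  rot[2] = ddlefalcon$pu
  rot[3] = dlefalcon$pud
  rot[4] = lefalcon$pudd
  rot[5] = efalcon$puddl
  rot[6] = falcon$puddle
  rot[7] = alcon$puddlef
  rot[8] = lcon$puddlefa
  rot[9] = con$puddlefal
  rot[10] = on$puddlefalc
  rot[11] = n$puddlefalco
  rot[12] = $puddlefalcon
Sorted (with $ < everything):
  sorted[0] = $puddlefalcon  (last char: 'n')
  sorted[1] = alcon$puddlef  (last char: 'f')
  sorted[2] = con$puddlefal  (last char: 'l')
  sorted[3] = ddlefalcon$pu  (last char: 'u')
  sorted[4] = dlefalcon$pud  (last char: 'd')
  sorted[5] = efalcon$puddl  (last char: 'l')
  sorted[6] = falcon$puddle  (last char: 'e')
  sorted[7] = lcon$puddlefa  (last char: 'a')
  sorted[8] = lefalcon$pudd  (last char: 'd')
  sorted[9] = n$puddlefalco  (last char: 'o')
  sorted[10] = on$puddlefalc  (last char: 'c')
  sorted[11] = puddlefalcon$  (last char: '$')
  sorted[12] = uddlefalcon$p  (last char: 'p')
Last column: nfludleadoc$p
Original string S is at sorted index 11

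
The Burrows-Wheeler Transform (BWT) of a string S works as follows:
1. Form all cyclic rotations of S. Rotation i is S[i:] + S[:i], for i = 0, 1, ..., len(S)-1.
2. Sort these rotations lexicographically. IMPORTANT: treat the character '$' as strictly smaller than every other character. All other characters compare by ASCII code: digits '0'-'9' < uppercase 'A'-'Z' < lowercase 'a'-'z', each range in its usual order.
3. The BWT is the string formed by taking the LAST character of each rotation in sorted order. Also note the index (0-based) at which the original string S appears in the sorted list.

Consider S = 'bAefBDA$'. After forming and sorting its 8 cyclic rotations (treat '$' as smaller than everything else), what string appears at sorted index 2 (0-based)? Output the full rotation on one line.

All 8 rotations (rotation i = S[i:]+S[:i]):
  rot[0] = bAefBDA$
  rot[1] = AefBDA$b
  rot[2] = efBDA$bA
  rot[3] = fBDA$bAe
  rot[4] = BDA$bAef
  rot[5] = DA$bAefB
  rot[6] = A$bAefBD
  rot[7] = $bAefBDA
Sorted (with $ < everything):
  sorted[0] = $bAefBDA
  sorted[1] = A$bAefBD
  sorted[2] = AefBDA$b
  sorted[3] = BDA$bAef
  sorted[4] = DA$bAefB
  sorted[5] = bAefBDA$
  sorted[6] = efBDA$bA
  sorted[7] = fBDA$bAe
sorted[2] = AefBDA$b

Answer: AefBDA$b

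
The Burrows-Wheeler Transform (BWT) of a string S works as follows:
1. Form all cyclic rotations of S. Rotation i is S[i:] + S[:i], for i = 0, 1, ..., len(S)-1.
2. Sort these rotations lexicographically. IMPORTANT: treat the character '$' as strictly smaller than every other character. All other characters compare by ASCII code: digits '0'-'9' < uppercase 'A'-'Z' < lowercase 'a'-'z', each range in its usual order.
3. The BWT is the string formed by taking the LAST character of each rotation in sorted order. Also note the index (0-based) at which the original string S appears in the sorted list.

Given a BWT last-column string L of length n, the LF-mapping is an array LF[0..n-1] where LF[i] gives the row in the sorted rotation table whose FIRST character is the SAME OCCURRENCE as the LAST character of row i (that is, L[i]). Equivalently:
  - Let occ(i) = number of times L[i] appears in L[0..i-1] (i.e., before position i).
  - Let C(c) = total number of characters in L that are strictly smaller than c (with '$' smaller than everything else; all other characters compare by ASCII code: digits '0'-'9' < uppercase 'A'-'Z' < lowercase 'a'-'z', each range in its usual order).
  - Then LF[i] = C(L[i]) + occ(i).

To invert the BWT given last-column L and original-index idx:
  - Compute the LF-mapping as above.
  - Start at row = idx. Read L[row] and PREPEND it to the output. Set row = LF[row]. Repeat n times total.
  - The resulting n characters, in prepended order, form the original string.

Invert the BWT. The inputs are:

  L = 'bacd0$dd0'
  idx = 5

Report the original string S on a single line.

Answer: c0ddda0b$

Derivation:
LF mapping: 4 3 5 6 1 0 7 8 2
Walk LF starting at row 5, prepending L[row]:
  step 1: row=5, L[5]='$', prepend. Next row=LF[5]=0
  step 2: row=0, L[0]='b', prepend. Next row=LF[0]=4
  step 3: row=4, L[4]='0', prepend. Next row=LF[4]=1
  step 4: row=1, L[1]='a', prepend. Next row=LF[1]=3
  step 5: row=3, L[3]='d', prepend. Next row=LF[3]=6
  step 6: row=6, L[6]='d', prepend. Next row=LF[6]=7
  step 7: row=7, L[7]='d', prepend. Next row=LF[7]=8
  step 8: row=8, L[8]='0', prepend. Next row=LF[8]=2
  step 9: row=2, L[2]='c', prepend. Next row=LF[2]=5
Reversed output: c0ddda0b$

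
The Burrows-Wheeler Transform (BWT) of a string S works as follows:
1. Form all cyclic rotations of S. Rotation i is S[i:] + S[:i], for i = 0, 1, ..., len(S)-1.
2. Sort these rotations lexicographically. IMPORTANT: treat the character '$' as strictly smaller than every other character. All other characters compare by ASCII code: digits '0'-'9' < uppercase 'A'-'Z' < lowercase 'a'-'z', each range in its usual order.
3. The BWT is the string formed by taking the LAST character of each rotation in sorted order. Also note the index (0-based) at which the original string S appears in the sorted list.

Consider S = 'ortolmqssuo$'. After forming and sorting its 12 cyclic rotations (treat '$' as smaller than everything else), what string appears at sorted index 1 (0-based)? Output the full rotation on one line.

Answer: lmqssuo$orto

Derivation:
All 12 rotations (rotation i = S[i:]+S[:i]):
  rot[0] = ortolmqssuo$
  rot[1] = rtolmqssuo$o
  rot[2] = tolmqssuo$or
  rot[3] = olmqssuo$ort
  rot[4] = lmqssuo$orto
  rot[5] = mqssuo$ortol
  rot[6] = qssuo$ortolm
  rot[7] = ssuo$ortolmq
  rot[8] = suo$ortolmqs
  rot[9] = uo$ortolmqss
  rot[10] = o$ortolmqssu
  rot[11] = $ortolmqssuo
Sorted (with $ < everything):
  sorted[0] = $ortolmqssuo
  sorted[1] = lmqssuo$orto
  sorted[2] = mqssuo$ortol
  sorted[3] = o$ortolmqssu
  sorted[4] = olmqssuo$ort
  sorted[5] = ortolmqssuo$
  sorted[6] = qssuo$ortolm
  sorted[7] = rtolmqssuo$o
  sorted[8] = ssuo$ortolmq
  sorted[9] = suo$ortolmqs
  sorted[10] = tolmqssuo$or
  sorted[11] = uo$ortolmqss
sorted[1] = lmqssuo$orto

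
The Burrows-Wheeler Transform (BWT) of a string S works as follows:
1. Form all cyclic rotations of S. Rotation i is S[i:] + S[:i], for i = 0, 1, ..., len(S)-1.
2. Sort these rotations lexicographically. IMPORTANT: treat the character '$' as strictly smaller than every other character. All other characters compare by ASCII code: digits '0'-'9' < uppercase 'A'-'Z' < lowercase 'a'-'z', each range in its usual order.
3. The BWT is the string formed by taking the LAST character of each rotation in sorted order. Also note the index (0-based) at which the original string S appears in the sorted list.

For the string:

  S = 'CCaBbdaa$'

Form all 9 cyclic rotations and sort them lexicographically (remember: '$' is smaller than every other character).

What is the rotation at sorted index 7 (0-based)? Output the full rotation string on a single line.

All 9 rotations (rotation i = S[i:]+S[:i]):
  rot[0] = CCaBbdaa$
  rot[1] = CaBbdaa$C
  rot[2] = aBbdaa$CC
  rot[3] = Bbdaa$CCa
  rot[4] = bdaa$CCaB
  rot[5] = daa$CCaBb
  rot[6] = aa$CCaBbd
  rot[7] = a$CCaBbda
  rot[8] = $CCaBbdaa
Sorted (with $ < everything):
  sorted[0] = $CCaBbdaa
  sorted[1] = Bbdaa$CCa
  sorted[2] = CCaBbdaa$
  sorted[3] = CaBbdaa$C
  sorted[4] = a$CCaBbda
  sorted[5] = aBbdaa$CC
  sorted[6] = aa$CCaBbd
  sorted[7] = bdaa$CCaB
  sorted[8] = daa$CCaBb
sorted[7] = bdaa$CCaB

Answer: bdaa$CCaB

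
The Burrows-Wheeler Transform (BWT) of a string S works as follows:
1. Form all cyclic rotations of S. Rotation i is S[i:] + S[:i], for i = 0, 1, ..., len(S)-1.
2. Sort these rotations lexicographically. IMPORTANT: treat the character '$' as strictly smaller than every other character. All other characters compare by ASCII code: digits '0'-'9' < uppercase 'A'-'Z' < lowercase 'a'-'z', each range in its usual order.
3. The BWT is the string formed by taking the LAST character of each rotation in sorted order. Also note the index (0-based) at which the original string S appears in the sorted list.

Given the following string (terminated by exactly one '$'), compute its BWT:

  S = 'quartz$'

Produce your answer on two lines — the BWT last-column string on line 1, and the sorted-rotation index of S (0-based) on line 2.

Answer: zu$arqt
2

Derivation:
All 7 rotations (rotation i = S[i:]+S[:i]):
  rot[0] = quartz$
  rot[1] = uartz$q
  rot[2] = artz$qu
  rot[3] = rtz$qua
  rot[4] = tz$quar
  rot[5] = z$quart
  rot[6] = $quartz
Sorted (with $ < everything):
  sorted[0] = $quartz  (last char: 'z')
  sorted[1] = artz$qu  (last char: 'u')
  sorted[2] = quartz$  (last char: '$')
  sorted[3] = rtz$qua  (last char: 'a')
  sorted[4] = tz$quar  (last char: 'r')
  sorted[5] = uartz$q  (last char: 'q')
  sorted[6] = z$quart  (last char: 't')
Last column: zu$arqt
Original string S is at sorted index 2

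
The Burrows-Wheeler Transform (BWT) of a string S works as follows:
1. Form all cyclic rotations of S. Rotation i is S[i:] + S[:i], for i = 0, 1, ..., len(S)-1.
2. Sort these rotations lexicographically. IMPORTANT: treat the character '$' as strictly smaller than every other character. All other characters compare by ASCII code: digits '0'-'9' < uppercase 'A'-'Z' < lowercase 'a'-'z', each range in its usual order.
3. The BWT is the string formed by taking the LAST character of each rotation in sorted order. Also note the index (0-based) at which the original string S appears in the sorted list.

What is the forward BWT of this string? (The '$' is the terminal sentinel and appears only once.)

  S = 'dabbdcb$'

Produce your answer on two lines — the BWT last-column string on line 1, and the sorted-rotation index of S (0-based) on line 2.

All 8 rotations (rotation i = S[i:]+S[:i]):
  rot[0] = dabbdcb$
  rot[1] = abbdcb$d
  rot[2] = bbdcb$da
  rot[3] = bdcb$dab
  rot[4] = dcb$dabb
  rot[5] = cb$dabbd
  rot[6] = b$dabbdc
  rot[7] = $dabbdcb
Sorted (with $ < everything):
  sorted[0] = $dabbdcb  (last char: 'b')
  sorted[1] = abbdcb$d  (last char: 'd')
  sorted[2] = b$dabbdc  (last char: 'c')
  sorted[3] = bbdcb$da  (last char: 'a')
  sorted[4] = bdcb$dab  (last char: 'b')
  sorted[5] = cb$dabbd  (last char: 'd')
  sorted[6] = dabbdcb$  (last char: '$')
  sorted[7] = dcb$dabb  (last char: 'b')
Last column: bdcabd$b
Original string S is at sorted index 6

Answer: bdcabd$b
6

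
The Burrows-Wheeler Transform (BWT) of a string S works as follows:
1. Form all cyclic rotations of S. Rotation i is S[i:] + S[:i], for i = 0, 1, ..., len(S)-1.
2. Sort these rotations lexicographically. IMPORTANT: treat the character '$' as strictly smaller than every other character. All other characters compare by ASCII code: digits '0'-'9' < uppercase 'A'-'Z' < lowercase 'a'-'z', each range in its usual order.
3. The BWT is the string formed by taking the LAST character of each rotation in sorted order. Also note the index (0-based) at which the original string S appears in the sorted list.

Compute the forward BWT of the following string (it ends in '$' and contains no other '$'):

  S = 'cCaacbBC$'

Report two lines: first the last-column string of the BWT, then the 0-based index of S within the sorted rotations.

All 9 rotations (rotation i = S[i:]+S[:i]):
  rot[0] = cCaacbBC$
  rot[1] = CaacbBC$c
  rot[2] = aacbBC$cC
  rot[3] = acbBC$cCa
  rot[4] = cbBC$cCaa
  rot[5] = bBC$cCaac
  rot[6] = BC$cCaacb
  rot[7] = C$cCaacbB
  rot[8] = $cCaacbBC
Sorted (with $ < everything):
  sorted[0] = $cCaacbBC  (last char: 'C')
  sorted[1] = BC$cCaacb  (last char: 'b')
  sorted[2] = C$cCaacbB  (last char: 'B')
  sorted[3] = CaacbBC$c  (last char: 'c')
  sorted[4] = aacbBC$cC  (last char: 'C')
  sorted[5] = acbBC$cCa  (last char: 'a')
  sorted[6] = bBC$cCaac  (last char: 'c')
  sorted[7] = cCaacbBC$  (last char: '$')
  sorted[8] = cbBC$cCaa  (last char: 'a')
Last column: CbBcCac$a
Original string S is at sorted index 7

Answer: CbBcCac$a
7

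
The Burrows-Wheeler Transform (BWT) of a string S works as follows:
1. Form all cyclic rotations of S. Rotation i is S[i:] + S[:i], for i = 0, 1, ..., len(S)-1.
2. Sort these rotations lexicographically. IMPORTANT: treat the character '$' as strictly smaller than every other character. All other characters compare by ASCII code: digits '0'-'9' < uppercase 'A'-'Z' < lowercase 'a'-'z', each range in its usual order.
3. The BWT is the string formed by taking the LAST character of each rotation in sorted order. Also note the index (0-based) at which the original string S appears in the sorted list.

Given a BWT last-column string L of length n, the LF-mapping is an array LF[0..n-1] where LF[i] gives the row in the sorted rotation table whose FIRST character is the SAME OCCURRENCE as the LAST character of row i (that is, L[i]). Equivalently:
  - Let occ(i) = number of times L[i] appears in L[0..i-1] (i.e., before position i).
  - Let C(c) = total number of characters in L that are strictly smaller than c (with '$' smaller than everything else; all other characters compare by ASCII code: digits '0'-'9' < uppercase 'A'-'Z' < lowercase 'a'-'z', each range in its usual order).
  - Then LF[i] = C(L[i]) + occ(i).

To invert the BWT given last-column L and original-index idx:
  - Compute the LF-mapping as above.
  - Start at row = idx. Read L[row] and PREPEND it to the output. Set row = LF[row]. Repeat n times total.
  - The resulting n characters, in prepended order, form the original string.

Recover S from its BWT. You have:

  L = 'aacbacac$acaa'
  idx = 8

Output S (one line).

Answer: baaacaccacaa$

Derivation:
LF mapping: 1 2 9 8 3 10 4 11 0 5 12 6 7
Walk LF starting at row 8, prepending L[row]:
  step 1: row=8, L[8]='$', prepend. Next row=LF[8]=0
  step 2: row=0, L[0]='a', prepend. Next row=LF[0]=1
  step 3: row=1, L[1]='a', prepend. Next row=LF[1]=2
  step 4: row=2, L[2]='c', prepend. Next row=LF[2]=9
  step 5: row=9, L[9]='a', prepend. Next row=LF[9]=5
  step 6: row=5, L[5]='c', prepend. Next row=LF[5]=10
  step 7: row=10, L[10]='c', prepend. Next row=LF[10]=12
  step 8: row=12, L[12]='a', prepend. Next row=LF[12]=7
  step 9: row=7, L[7]='c', prepend. Next row=LF[7]=11
  step 10: row=11, L[11]='a', prepend. Next row=LF[11]=6
  step 11: row=6, L[6]='a', prepend. Next row=LF[6]=4
  step 12: row=4, L[4]='a', prepend. Next row=LF[4]=3
  step 13: row=3, L[3]='b', prepend. Next row=LF[3]=8
Reversed output: baaacaccacaa$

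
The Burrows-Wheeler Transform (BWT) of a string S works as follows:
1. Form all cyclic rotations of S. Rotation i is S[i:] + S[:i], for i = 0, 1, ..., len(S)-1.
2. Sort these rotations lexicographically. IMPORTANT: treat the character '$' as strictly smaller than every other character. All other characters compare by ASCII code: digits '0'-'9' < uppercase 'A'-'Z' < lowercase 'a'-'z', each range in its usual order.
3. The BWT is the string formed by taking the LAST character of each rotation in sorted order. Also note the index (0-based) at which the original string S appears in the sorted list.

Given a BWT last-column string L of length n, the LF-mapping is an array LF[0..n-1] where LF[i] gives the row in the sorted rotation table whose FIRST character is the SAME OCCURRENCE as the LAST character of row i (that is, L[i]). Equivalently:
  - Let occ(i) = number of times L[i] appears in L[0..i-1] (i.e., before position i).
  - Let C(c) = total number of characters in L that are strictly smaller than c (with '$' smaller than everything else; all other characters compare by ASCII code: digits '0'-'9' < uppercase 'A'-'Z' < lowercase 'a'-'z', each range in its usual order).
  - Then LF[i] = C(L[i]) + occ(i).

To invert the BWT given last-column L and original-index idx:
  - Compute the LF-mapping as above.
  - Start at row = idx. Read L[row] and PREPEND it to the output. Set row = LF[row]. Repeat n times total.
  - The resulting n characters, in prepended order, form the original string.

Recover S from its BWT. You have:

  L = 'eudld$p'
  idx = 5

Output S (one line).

LF mapping: 3 6 1 4 2 0 5
Walk LF starting at row 5, prepending L[row]:
  step 1: row=5, L[5]='$', prepend. Next row=LF[5]=0
  step 2: row=0, L[0]='e', prepend. Next row=LF[0]=3
  step 3: row=3, L[3]='l', prepend. Next row=LF[3]=4
  step 4: row=4, L[4]='d', prepend. Next row=LF[4]=2
  step 5: row=2, L[2]='d', prepend. Next row=LF[2]=1
  step 6: row=1, L[1]='u', prepend. Next row=LF[1]=6
  step 7: row=6, L[6]='p', prepend. Next row=LF[6]=5
Reversed output: puddle$

Answer: puddle$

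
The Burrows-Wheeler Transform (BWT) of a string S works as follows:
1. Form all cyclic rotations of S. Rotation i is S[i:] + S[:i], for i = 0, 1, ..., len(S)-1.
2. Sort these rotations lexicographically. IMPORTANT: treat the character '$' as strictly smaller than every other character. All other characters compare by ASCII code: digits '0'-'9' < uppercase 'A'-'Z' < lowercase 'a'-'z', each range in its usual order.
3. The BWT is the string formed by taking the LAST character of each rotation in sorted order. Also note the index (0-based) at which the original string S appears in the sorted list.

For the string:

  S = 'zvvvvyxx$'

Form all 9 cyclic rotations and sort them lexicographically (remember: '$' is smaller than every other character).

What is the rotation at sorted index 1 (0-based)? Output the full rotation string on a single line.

All 9 rotations (rotation i = S[i:]+S[:i]):
  rot[0] = zvvvvyxx$
  rot[1] = vvvvyxx$z
  rot[2] = vvvyxx$zv
  rot[3] = vvyxx$zvv
  rot[4] = vyxx$zvvv
  rot[5] = yxx$zvvvv
  rot[6] = xx$zvvvvy
  rot[7] = x$zvvvvyx
  rot[8] = $zvvvvyxx
Sorted (with $ < everything):
  sorted[0] = $zvvvvyxx
  sorted[1] = vvvvyxx$z
  sorted[2] = vvvyxx$zv
  sorted[3] = vvyxx$zvv
  sorted[4] = vyxx$zvvv
  sorted[5] = x$zvvvvyx
  sorted[6] = xx$zvvvvy
  sorted[7] = yxx$zvvvv
  sorted[8] = zvvvvyxx$
sorted[1] = vvvvyxx$z

Answer: vvvvyxx$z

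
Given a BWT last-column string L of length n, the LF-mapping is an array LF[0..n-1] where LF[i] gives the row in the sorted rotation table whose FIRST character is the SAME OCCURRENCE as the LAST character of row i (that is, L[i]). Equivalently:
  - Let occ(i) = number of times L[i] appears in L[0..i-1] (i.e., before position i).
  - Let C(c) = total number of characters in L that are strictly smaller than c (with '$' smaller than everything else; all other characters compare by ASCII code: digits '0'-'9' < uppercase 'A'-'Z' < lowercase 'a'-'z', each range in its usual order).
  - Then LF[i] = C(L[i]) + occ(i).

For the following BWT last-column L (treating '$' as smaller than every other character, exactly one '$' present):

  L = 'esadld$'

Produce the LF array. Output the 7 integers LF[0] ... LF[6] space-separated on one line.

Answer: 4 6 1 2 5 3 0

Derivation:
Char counts: '$':1, 'a':1, 'd':2, 'e':1, 'l':1, 's':1
C (first-col start): C('$')=0, C('a')=1, C('d')=2, C('e')=4, C('l')=5, C('s')=6
L[0]='e': occ=0, LF[0]=C('e')+0=4+0=4
L[1]='s': occ=0, LF[1]=C('s')+0=6+0=6
L[2]='a': occ=0, LF[2]=C('a')+0=1+0=1
L[3]='d': occ=0, LF[3]=C('d')+0=2+0=2
L[4]='l': occ=0, LF[4]=C('l')+0=5+0=5
L[5]='d': occ=1, LF[5]=C('d')+1=2+1=3
L[6]='$': occ=0, LF[6]=C('$')+0=0+0=0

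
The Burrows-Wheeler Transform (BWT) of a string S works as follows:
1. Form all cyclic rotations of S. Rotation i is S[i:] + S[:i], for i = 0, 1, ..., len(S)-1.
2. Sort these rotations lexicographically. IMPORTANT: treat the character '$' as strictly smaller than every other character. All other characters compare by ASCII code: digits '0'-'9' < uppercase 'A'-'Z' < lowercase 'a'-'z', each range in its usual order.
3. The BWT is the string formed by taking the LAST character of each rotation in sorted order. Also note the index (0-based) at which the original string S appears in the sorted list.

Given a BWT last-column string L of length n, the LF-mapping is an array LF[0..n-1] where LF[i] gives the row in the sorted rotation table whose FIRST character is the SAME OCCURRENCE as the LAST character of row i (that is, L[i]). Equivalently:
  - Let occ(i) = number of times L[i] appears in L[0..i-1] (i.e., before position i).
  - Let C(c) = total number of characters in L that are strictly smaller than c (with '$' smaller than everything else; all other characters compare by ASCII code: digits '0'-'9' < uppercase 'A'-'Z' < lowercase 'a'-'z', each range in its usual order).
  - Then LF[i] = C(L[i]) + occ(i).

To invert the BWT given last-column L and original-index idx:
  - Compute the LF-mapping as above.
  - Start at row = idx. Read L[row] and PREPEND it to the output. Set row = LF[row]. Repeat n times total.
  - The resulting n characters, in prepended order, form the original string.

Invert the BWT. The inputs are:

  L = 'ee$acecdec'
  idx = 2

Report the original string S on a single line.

LF mapping: 6 7 0 1 2 8 3 5 9 4
Walk LF starting at row 2, prepending L[row]:
  step 1: row=2, L[2]='$', prepend. Next row=LF[2]=0
  step 2: row=0, L[0]='e', prepend. Next row=LF[0]=6
  step 3: row=6, L[6]='c', prepend. Next row=LF[6]=3
  step 4: row=3, L[3]='a', prepend. Next row=LF[3]=1
  step 5: row=1, L[1]='e', prepend. Next row=LF[1]=7
  step 6: row=7, L[7]='d', prepend. Next row=LF[7]=5
  step 7: row=5, L[5]='e', prepend. Next row=LF[5]=8
  step 8: row=8, L[8]='e', prepend. Next row=LF[8]=9
  step 9: row=9, L[9]='c', prepend. Next row=LF[9]=4
  step 10: row=4, L[4]='c', prepend. Next row=LF[4]=2
Reversed output: cceedeace$

Answer: cceedeace$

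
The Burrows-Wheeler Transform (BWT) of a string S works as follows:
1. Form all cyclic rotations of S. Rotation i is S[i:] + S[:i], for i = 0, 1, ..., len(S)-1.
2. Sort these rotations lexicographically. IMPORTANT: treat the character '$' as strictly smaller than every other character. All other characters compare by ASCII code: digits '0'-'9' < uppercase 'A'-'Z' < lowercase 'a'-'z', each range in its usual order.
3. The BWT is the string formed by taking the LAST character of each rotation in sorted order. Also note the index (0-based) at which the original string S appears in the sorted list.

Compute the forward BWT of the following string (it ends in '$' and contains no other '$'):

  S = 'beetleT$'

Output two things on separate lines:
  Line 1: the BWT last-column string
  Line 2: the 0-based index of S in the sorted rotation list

Answer: Te$lbete
2

Derivation:
All 8 rotations (rotation i = S[i:]+S[:i]):
  rot[0] = beetleT$
  rot[1] = eetleT$b
  rot[2] = etleT$be
  rot[3] = tleT$bee
  rot[4] = leT$beet
  rot[5] = eT$beetl
  rot[6] = T$beetle
  rot[7] = $beetleT
Sorted (with $ < everything):
  sorted[0] = $beetleT  (last char: 'T')
  sorted[1] = T$beetle  (last char: 'e')
  sorted[2] = beetleT$  (last char: '$')
  sorted[3] = eT$beetl  (last char: 'l')
  sorted[4] = eetleT$b  (last char: 'b')
  sorted[5] = etleT$be  (last char: 'e')
  sorted[6] = leT$beet  (last char: 't')
  sorted[7] = tleT$bee  (last char: 'e')
Last column: Te$lbete
Original string S is at sorted index 2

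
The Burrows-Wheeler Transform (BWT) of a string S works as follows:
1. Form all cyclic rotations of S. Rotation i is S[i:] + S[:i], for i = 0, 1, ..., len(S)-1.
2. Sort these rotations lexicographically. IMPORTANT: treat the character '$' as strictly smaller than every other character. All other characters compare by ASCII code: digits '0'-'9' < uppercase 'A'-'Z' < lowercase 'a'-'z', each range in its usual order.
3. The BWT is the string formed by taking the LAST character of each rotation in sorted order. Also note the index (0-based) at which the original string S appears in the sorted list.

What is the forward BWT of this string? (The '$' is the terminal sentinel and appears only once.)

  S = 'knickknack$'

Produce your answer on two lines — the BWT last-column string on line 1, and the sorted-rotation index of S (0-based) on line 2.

All 11 rotations (rotation i = S[i:]+S[:i]):
  rot[0] = knickknack$
  rot[1] = nickknack$k
  rot[2] = ickknack$kn
  rot[3] = ckknack$kni
  rot[4] = kknack$knic
  rot[5] = knack$knick
  rot[6] = nack$knickk
  rot[7] = ack$knickkn
  rot[8] = ck$knickkna
  rot[9] = k$knickknac
  rot[10] = $knickknack
Sorted (with $ < everything):
  sorted[0] = $knickknack  (last char: 'k')
  sorted[1] = ack$knickkn  (last char: 'n')
  sorted[2] = ck$knickkna  (last char: 'a')
  sorted[3] = ckknack$kni  (last char: 'i')
  sorted[4] = ickknack$kn  (last char: 'n')
  sorted[5] = k$knickknac  (last char: 'c')
  sorted[6] = kknack$knic  (last char: 'c')
  sorted[7] = knack$knick  (last char: 'k')
  sorted[8] = knickknack$  (last char: '$')
  sorted[9] = nack$knickk  (last char: 'k')
  sorted[10] = nickknack$k  (last char: 'k')
Last column: knaincck$kk
Original string S is at sorted index 8

Answer: knaincck$kk
8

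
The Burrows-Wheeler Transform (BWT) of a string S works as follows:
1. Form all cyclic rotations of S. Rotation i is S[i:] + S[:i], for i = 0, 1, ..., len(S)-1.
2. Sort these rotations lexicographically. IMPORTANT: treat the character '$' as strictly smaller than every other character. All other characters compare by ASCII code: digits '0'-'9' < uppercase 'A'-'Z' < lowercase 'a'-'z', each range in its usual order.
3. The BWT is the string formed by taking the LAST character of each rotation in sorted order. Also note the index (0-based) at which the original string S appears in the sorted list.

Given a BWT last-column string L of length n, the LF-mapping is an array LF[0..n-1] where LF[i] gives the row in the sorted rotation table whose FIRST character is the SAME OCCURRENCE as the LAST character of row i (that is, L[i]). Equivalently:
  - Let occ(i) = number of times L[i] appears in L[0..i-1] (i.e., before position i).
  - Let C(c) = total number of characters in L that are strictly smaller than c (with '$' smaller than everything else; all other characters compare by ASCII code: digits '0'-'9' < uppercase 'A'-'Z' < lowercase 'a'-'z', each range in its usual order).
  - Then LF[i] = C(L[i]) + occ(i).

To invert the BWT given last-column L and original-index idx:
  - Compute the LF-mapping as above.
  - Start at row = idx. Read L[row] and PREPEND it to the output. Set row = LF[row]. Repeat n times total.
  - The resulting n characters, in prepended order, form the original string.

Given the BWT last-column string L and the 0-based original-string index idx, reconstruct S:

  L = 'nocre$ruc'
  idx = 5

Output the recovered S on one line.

LF mapping: 4 5 1 6 3 0 7 8 2
Walk LF starting at row 5, prepending L[row]:
  step 1: row=5, L[5]='$', prepend. Next row=LF[5]=0
  step 2: row=0, L[0]='n', prepend. Next row=LF[0]=4
  step 3: row=4, L[4]='e', prepend. Next row=LF[4]=3
  step 4: row=3, L[3]='r', prepend. Next row=LF[3]=6
  step 5: row=6, L[6]='r', prepend. Next row=LF[6]=7
  step 6: row=7, L[7]='u', prepend. Next row=LF[7]=8
  step 7: row=8, L[8]='c', prepend. Next row=LF[8]=2
  step 8: row=2, L[2]='c', prepend. Next row=LF[2]=1
  step 9: row=1, L[1]='o', prepend. Next row=LF[1]=5
Reversed output: occurren$

Answer: occurren$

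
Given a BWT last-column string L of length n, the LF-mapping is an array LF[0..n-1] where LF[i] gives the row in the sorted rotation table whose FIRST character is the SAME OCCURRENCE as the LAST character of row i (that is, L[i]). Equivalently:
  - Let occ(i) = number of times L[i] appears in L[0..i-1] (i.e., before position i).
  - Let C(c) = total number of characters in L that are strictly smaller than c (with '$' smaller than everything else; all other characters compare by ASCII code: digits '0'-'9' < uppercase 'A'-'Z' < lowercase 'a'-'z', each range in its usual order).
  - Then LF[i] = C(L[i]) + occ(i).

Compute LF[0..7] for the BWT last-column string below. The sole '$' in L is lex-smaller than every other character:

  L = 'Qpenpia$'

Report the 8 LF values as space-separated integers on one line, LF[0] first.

Answer: 1 6 3 5 7 4 2 0

Derivation:
Char counts: '$':1, 'Q':1, 'a':1, 'e':1, 'i':1, 'n':1, 'p':2
C (first-col start): C('$')=0, C('Q')=1, C('a')=2, C('e')=3, C('i')=4, C('n')=5, C('p')=6
L[0]='Q': occ=0, LF[0]=C('Q')+0=1+0=1
L[1]='p': occ=0, LF[1]=C('p')+0=6+0=6
L[2]='e': occ=0, LF[2]=C('e')+0=3+0=3
L[3]='n': occ=0, LF[3]=C('n')+0=5+0=5
L[4]='p': occ=1, LF[4]=C('p')+1=6+1=7
L[5]='i': occ=0, LF[5]=C('i')+0=4+0=4
L[6]='a': occ=0, LF[6]=C('a')+0=2+0=2
L[7]='$': occ=0, LF[7]=C('$')+0=0+0=0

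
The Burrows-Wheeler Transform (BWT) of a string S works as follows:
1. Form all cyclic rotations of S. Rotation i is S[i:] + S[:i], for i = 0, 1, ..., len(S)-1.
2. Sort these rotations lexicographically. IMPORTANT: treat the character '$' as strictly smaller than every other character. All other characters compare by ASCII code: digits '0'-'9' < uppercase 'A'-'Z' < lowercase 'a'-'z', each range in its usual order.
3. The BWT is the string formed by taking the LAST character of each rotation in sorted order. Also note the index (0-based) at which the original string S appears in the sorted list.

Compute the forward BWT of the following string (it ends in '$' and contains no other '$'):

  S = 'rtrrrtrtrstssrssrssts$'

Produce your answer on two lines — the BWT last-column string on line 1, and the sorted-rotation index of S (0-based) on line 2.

Answer: strsst$trtsstrrsrrrrss
6

Derivation:
All 22 rotations (rotation i = S[i:]+S[:i]):
  rot[0] = rtrrrtrtrstssrssrssts$
  rot[1] = trrrtrtrstssrssrssts$r
  rot[2] = rrrtrtrstssrssrssts$rt
  rot[3] = rrtrtrstssrssrssts$rtr
  rot[4] = rtrtrstssrssrssts$rtrr
  rot[5] = trtrstssrssrssts$rtrrr
  rot[6] = rtrstssrssrssts$rtrrrt
  rot[7] = trstssrssrssts$rtrrrtr
  rot[8] = rstssrssrssts$rtrrrtrt
  rot[9] = stssrssrssts$rtrrrtrtr
  rot[10] = tssrssrssts$rtrrrtrtrs
  rot[11] = ssrssrssts$rtrrrtrtrst
  rot[12] = srssrssts$rtrrrtrtrsts
  rot[13] = rssrssts$rtrrrtrtrstss
  rot[14] = ssrssts$rtrrrtrtrstssr
  rot[15] = srssts$rtrrrtrtrstssrs
  rot[16] = rssts$rtrrrtrtrstssrss
  rot[17] = ssts$rtrrrtrtrstssrssr
  rot[18] = sts$rtrrrtrtrstssrssrs
  rot[19] = ts$rtrrrtrtrstssrssrss
  rot[20] = s$rtrrrtrtrstssrssrsst
  rot[21] = $rtrrrtrtrstssrssrssts
Sorted (with $ < everything):
  sorted[0] = $rtrrrtrtrstssrssrssts  (last char: 's')
  sorted[1] = rrrtrtrstssrssrssts$rt  (last char: 't')
  sorted[2] = rrtrtrstssrssrssts$rtr  (last char: 'r')
  sorted[3] = rssrssts$rtrrrtrtrstss  (last char: 's')
  sorted[4] = rssts$rtrrrtrtrstssrss  (last char: 's')
  sorted[5] = rstssrssrssts$rtrrrtrt  (last char: 't')
  sorted[6] = rtrrrtrtrstssrssrssts$  (last char: '$')
  sorted[7] = rtrstssrssrssts$rtrrrt  (last char: 't')
  sorted[8] = rtrtrstssrssrssts$rtrr  (last char: 'r')
  sorted[9] = s$rtrrrtrtrstssrssrsst  (last char: 't')
  sorted[10] = srssrssts$rtrrrtrtrsts  (last char: 's')
  sorted[11] = srssts$rtrrrtrtrstssrs  (last char: 's')
  sorted[12] = ssrssrssts$rtrrrtrtrst  (last char: 't')
  sorted[13] = ssrssts$rtrrrtrtrstssr  (last char: 'r')
  sorted[14] = ssts$rtrrrtrtrstssrssr  (last char: 'r')
  sorted[15] = sts$rtrrrtrtrstssrssrs  (last char: 's')
  sorted[16] = stssrssrssts$rtrrrtrtr  (last char: 'r')
  sorted[17] = trrrtrtrstssrssrssts$r  (last char: 'r')
  sorted[18] = trstssrssrssts$rtrrrtr  (last char: 'r')
  sorted[19] = trtrstssrssrssts$rtrrr  (last char: 'r')
  sorted[20] = ts$rtrrrtrtrstssrssrss  (last char: 's')
  sorted[21] = tssrssrssts$rtrrrtrtrs  (last char: 's')
Last column: strsst$trtsstrrsrrrrss
Original string S is at sorted index 6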